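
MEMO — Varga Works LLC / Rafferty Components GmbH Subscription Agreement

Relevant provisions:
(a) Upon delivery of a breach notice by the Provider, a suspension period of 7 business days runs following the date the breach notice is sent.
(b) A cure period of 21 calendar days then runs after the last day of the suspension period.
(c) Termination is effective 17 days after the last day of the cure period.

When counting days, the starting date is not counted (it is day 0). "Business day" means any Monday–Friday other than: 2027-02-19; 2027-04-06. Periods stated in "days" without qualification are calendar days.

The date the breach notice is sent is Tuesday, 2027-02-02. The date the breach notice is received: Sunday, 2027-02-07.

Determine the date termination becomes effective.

The last day of the suspension period: counting 7 business days from Tuesday, 2027-02-02 (Feb 3, Feb 4, Feb 5, Feb 8, Feb 9, Feb 10, Feb 11, skipping weekends) reaches Thursday, 2027-02-11.
The last day of the cure period: 2027-02-11 + 21 days = 2027-03-04.
The date termination becomes effective: 2027-03-04 + 17 days = 2027-03-21.

2027-03-21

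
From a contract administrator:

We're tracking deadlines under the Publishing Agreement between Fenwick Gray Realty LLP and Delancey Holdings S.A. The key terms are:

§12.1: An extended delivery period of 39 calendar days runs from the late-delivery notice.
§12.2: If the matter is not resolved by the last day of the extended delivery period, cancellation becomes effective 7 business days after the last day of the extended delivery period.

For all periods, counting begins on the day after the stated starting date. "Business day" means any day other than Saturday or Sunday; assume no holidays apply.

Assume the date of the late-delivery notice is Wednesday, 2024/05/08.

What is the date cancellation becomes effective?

Adding 39 calendar days to 2024/05/08 gives 2024/06/16, which is the last day of the extended delivery period.
From Sunday, 2024/06/16, 7 business days (Jun 17, Jun 18, Jun 19, Jun 20, Jun 21, Jun 24, Jun 25, skipping weekends) brings us to Tuesday, 2024/06/25, which is the date cancellation becomes effective.

2024/06/25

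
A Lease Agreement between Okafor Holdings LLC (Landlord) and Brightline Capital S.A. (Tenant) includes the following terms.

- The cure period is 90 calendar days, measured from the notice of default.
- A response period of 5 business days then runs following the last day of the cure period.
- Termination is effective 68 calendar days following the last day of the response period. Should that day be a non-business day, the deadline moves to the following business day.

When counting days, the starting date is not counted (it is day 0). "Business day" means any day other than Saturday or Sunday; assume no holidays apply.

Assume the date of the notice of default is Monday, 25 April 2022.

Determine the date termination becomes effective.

5 October 2022

Adding 90 calendar days to 25 April 2022 gives 24 July 2022, which is the last day of the cure period.
From Sunday, 24 July 2022, 5 business days (Jul 25, Jul 26, Jul 27, Jul 28, Jul 29, skipping weekends) brings us to Friday, 29 July 2022, which is the last day of the response period.
The date termination becomes effective: 68 calendar days after 29 July 2022 is 5 October 2022. 5 October 2022 is a Wednesday, so no roll-forward applies.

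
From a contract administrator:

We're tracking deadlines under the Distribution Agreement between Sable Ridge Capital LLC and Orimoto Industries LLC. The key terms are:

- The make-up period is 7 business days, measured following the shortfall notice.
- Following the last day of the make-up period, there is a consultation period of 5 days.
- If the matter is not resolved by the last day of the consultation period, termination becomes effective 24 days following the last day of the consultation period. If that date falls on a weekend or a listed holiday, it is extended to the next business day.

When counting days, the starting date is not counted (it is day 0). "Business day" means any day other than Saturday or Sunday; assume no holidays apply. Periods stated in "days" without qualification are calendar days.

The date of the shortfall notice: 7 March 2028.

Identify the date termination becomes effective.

The last day of the make-up period: counting 7 business days from Tuesday, 7 March 2028 (Mar 8, Mar 9, Mar 10, Mar 13, Mar 14, Mar 15, Mar 16, skipping weekends) reaches Thursday, 16 March 2028.
The last day of the consultation period: 5 calendar days after 16 March 2028 is 21 March 2028.
The date termination becomes effective: 21 March 2028 + 24 days = 14 April 2028. 14 April 2028 is a Friday, so no roll-forward applies.

14 April 2028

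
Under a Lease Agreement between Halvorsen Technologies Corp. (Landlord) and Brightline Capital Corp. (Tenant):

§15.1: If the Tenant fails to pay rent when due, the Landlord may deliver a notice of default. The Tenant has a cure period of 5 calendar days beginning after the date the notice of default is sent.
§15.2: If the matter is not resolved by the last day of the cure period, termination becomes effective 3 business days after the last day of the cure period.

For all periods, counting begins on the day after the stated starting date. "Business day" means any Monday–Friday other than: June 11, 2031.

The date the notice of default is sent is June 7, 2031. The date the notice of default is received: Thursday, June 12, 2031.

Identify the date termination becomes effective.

June 17, 2031

Adding 5 calendar days to June 7, 2031 gives June 12, 2031, which is the last day of the cure period.
The date termination becomes effective: counting 3 business days from Thursday, June 12, 2031 (Jun 13, Jun 16, Jun 17, skipping weekends) reaches Tuesday, June 17, 2031.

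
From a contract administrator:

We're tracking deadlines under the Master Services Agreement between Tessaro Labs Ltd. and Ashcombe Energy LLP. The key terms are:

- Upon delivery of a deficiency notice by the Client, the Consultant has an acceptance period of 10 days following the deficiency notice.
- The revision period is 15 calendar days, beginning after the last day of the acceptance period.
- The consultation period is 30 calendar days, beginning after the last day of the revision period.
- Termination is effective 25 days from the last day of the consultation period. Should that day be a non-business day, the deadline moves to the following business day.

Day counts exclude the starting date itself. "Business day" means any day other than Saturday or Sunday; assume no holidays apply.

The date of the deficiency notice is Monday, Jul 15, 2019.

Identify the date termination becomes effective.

The last day of the acceptance period: 10 calendar days after Jul 15, 2019 is Jul 25, 2019.
The last day of the revision period: 15 calendar days after Jul 25, 2019 is Aug 9, 2019.
The last day of the consultation period: 30 calendar days after Aug 9, 2019 is Sep 8, 2019.
The date termination becomes effective: Sep 8, 2019 + 25 days = Oct 3, 2019. Oct 3, 2019 is a Thursday, so no roll-forward applies.

Oct 3, 2019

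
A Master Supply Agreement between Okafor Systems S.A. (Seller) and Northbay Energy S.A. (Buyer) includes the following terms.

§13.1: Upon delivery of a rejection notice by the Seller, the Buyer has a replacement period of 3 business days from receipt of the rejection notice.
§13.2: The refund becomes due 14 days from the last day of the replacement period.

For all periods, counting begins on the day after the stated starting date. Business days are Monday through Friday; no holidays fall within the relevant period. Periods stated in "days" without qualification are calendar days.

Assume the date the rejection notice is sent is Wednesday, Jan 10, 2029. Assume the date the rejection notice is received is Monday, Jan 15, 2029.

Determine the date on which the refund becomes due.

Feb 1, 2029

The last day of the replacement period: 3 business days after Monday, Jan 15, 2029, skipping weekends — Jan 16, Jan 17, Jan 18 — lands on Thursday, Jan 18, 2029.
The date on which the refund becomes due: 14 calendar days after Jan 18, 2029 is Feb 1, 2029.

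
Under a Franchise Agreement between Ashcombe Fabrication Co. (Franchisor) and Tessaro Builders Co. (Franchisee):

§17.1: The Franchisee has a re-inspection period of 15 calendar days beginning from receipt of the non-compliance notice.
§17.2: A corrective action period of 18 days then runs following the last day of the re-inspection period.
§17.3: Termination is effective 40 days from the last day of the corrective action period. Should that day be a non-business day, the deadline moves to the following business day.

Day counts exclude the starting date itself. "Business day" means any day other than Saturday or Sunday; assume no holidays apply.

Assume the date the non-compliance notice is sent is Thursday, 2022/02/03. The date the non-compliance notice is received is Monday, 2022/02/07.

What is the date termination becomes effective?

2022/04/21

The last day of the re-inspection period: 15 calendar days after 2022/02/07 is 2022/02/22.
The last day of the corrective action period: 2022/02/22 + 18 days = 2022/03/12.
The date termination becomes effective: 2022/03/12 + 40 days = 2022/04/21. 2022/04/21 is a Thursday, so no roll-forward applies.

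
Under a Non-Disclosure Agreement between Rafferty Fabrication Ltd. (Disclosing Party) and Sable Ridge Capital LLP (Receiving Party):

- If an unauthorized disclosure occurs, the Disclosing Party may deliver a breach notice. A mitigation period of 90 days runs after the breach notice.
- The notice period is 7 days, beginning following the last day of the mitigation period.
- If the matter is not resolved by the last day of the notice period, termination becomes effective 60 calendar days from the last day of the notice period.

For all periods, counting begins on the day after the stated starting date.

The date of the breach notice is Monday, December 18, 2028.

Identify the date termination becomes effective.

The last day of the mitigation period: December 18, 2028 + 90 days = March 18, 2029.
Adding 7 calendar days to March 18, 2029 gives March 25, 2029, which is the last day of the notice period.
Adding 60 calendar days to March 25, 2029 gives May 24, 2029, which is the date termination becomes effective.

May 24, 2029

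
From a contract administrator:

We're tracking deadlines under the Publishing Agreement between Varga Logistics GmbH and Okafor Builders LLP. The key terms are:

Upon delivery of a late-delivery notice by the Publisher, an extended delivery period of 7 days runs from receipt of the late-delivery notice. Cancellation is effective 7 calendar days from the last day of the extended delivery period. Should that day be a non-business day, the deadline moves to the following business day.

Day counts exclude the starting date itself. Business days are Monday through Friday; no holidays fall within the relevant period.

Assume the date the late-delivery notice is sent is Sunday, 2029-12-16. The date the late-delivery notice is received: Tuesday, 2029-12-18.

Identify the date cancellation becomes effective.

Adding 7 calendar days to 2029-12-18 gives 2029-12-25, which is the last day of the extended delivery period.
Adding 7 calendar days to 2029-12-25 gives 2030-01-01, which is the date cancellation becomes effective. 2030-01-01 is a Tuesday, so no roll-forward applies.

2030-01-01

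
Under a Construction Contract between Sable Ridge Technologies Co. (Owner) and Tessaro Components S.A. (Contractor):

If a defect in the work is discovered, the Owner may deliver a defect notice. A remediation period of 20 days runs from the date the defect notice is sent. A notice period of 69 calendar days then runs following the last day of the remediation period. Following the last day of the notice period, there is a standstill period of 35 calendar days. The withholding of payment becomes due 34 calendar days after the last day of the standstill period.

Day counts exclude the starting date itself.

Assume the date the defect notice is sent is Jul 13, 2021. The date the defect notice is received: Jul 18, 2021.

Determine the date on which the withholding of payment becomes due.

Dec 18, 2021

The last day of the remediation period: 20 calendar days after Jul 13, 2021 is Aug 2, 2021.
Adding 69 calendar days to Aug 2, 2021 gives Oct 10, 2021, which is the last day of the notice period.
Adding 35 calendar days to Oct 10, 2021 gives Nov 14, 2021, which is the last day of the standstill period.
Adding 34 calendar days to Nov 14, 2021 gives Dec 18, 2021, which is the date on which the withholding of payment becomes due.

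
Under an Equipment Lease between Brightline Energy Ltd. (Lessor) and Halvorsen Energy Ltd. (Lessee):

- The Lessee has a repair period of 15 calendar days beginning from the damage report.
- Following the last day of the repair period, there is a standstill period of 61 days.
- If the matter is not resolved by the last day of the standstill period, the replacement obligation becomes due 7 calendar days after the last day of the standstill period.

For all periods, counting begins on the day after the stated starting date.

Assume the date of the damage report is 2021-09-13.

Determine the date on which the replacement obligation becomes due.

Adding 15 calendar days to 2021-09-13 gives 2021-09-28, which is the last day of the repair period.
The last day of the standstill period: 61 calendar days after 2021-09-28 is 2021-11-28.
The date on which the replacement obligation becomes due: 2021-11-28 + 7 days = 2021-12-05.

2021-12-05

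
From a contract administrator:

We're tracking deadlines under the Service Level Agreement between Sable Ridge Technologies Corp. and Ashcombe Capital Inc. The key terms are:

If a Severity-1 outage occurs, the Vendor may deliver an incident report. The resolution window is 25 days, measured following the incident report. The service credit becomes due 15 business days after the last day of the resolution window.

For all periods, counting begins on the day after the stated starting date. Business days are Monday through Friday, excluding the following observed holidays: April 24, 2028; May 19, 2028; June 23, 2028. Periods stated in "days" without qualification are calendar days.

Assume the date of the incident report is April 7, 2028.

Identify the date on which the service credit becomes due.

May 24, 2028

Adding 25 calendar days to April 7, 2028 gives May 2, 2028, which is the last day of the resolution window.
From Tuesday, May 2, 2028, 15 business days (May 3, May 4, May 5, May 8, …, May 22, May 23, May 24, skipping weekends and the listed holiday on May 19) brings us to Wednesday, May 24, 2028, which is the date on which the service credit becomes due.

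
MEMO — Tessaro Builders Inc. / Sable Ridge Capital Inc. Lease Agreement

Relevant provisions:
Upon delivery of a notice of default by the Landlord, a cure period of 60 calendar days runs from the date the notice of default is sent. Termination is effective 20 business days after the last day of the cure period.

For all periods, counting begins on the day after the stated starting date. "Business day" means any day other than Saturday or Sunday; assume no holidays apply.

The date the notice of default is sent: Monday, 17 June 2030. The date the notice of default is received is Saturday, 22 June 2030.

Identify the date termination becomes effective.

The last day of the cure period: 17 June 2030 + 60 days = 16 August 2030.
The date termination becomes effective: 20 business days after Friday, 16 August 2030, skipping weekends — Aug 19, Aug 20, Aug 21, Aug 22, …, Sep 11, Sep 12, Sep 13 — lands on Friday, 13 September 2030.

13 September 2030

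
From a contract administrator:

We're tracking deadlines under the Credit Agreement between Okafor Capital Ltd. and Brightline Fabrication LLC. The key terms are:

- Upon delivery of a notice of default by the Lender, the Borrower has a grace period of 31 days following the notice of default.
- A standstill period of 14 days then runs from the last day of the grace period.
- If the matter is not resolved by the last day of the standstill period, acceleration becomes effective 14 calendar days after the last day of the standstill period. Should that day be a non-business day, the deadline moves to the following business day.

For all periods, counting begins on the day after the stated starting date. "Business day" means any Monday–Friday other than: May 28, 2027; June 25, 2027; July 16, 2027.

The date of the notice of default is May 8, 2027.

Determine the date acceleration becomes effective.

July 6, 2027

The last day of the grace period: 31 calendar days after May 8, 2027 is June 8, 2027.
The last day of the standstill period: June 8, 2027 + 14 days = June 22, 2027.
The date acceleration becomes effective: 14 calendar days after June 22, 2027 is July 6, 2027. July 6, 2027 is a Tuesday and is not a listed holiday, so no roll-forward applies.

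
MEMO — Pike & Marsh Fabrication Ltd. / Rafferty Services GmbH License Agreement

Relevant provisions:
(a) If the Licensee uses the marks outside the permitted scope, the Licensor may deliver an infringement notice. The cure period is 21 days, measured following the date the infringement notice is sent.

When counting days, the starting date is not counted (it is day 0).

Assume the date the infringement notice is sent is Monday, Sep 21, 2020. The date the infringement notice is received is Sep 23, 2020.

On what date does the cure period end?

Oct 12, 2020

Adding 21 calendar days to Sep 21, 2020 gives Oct 12, 2020, which is the last day of the cure period.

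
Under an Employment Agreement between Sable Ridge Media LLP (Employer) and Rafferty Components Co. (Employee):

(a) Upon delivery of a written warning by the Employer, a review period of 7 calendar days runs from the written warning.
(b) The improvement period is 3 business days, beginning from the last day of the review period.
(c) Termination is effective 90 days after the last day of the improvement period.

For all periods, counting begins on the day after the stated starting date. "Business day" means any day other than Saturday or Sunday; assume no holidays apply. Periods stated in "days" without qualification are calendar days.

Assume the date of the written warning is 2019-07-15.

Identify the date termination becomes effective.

The last day of the review period: 7 calendar days after 2019-07-15 is 2019-07-22.
The last day of the improvement period: 3 business days after Monday, 2019-07-22, skipping weekends — Jul 23, Jul 24, Jul 25 — lands on Thursday, 2019-07-25.
Adding 90 calendar days to 2019-07-25 gives 2019-10-23, which is the date termination becomes effective.

2019-10-23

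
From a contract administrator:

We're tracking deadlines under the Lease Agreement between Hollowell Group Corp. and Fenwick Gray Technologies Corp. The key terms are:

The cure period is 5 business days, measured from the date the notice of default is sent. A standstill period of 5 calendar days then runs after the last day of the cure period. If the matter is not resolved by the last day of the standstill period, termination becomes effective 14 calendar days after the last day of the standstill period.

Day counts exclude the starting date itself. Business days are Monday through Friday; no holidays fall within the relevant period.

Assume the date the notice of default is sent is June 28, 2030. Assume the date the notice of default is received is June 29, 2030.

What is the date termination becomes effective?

July 24, 2030

The last day of the cure period: 5 business days after Friday, June 28, 2030, skipping weekends — Jul 1, Jul 2, Jul 3, Jul 4, Jul 5 — lands on Friday, July 5, 2030.
Adding 5 calendar days to July 5, 2030 gives July 10, 2030, which is the last day of the standstill period.
The date termination becomes effective: 14 calendar days after July 10, 2030 is July 24, 2030.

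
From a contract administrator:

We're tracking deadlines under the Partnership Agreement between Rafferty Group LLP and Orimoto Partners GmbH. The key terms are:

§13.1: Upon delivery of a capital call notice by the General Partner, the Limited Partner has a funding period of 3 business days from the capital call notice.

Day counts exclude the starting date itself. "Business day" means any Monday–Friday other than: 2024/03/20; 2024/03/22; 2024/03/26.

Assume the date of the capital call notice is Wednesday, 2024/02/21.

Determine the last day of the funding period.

2024/02/26

The last day of the funding period: 3 business days after Wednesday, 2024/02/21, skipping weekends — Feb 22, Feb 23, Feb 26 — lands on Monday, 2024/02/26.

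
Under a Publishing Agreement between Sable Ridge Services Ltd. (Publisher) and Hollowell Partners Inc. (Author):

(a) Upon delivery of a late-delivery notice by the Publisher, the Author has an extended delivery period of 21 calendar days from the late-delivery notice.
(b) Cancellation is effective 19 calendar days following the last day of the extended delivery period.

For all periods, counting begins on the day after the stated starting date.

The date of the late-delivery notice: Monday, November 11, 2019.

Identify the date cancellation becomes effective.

December 21, 2019

Adding 21 calendar days to November 11, 2019 gives December 2, 2019, which is the last day of the extended delivery period.
The date cancellation becomes effective: 19 calendar days after December 2, 2019 is December 21, 2019.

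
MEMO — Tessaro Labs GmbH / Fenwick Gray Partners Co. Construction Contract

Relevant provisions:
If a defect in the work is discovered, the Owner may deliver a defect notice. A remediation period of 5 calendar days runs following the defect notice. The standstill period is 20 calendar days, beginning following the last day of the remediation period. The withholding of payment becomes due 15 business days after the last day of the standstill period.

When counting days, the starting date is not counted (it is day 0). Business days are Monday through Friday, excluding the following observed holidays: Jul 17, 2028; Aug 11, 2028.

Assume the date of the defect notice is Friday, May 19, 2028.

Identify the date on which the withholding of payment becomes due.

Jul 4, 2028

The last day of the remediation period: May 19, 2028 + 5 days = May 24, 2028.
The last day of the standstill period: May 24, 2028 + 20 days = Jun 13, 2028.
The date on which the withholding of payment becomes due: 15 business days after Tuesday, Jun 13, 2028, skipping weekends — Jun 14, Jun 15, Jun 16, Jun 19, …, Jun 30, Jul 3, Jul 4 — lands on Tuesday, Jul 4, 2028.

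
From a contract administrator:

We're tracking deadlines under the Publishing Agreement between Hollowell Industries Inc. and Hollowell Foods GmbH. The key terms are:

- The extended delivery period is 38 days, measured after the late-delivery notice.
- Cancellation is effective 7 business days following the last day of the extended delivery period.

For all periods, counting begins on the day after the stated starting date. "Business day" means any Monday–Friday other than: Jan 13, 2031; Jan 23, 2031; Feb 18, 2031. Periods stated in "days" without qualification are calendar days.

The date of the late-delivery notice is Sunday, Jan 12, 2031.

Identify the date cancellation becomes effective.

Adding 38 calendar days to Jan 12, 2031 gives Feb 19, 2031, which is the last day of the extended delivery period.
From Wednesday, Feb 19, 2031, 7 business days (Feb 20, Feb 21, Feb 24, Feb 25, Feb 26, Feb 27, Feb 28, skipping weekends) brings us to Friday, Feb 28, 2031, which is the date cancellation becomes effective.

Feb 28, 2031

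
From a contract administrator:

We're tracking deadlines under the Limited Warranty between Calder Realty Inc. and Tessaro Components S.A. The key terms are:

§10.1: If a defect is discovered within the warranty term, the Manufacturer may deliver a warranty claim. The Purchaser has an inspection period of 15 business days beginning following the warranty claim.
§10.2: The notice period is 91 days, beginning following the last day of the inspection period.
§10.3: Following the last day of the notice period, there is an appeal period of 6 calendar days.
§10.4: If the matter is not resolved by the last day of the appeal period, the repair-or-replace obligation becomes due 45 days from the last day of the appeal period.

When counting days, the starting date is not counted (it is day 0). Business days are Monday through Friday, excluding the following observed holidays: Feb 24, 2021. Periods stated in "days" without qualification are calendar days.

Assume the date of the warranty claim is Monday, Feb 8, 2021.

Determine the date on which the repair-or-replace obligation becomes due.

The last day of the inspection period: 15 business days after Monday, Feb 8, 2021, skipping weekends and the listed holiday on Feb 24 — Feb 9, Feb 10, Feb 11, Feb 12, …, Feb 26, Mar 1, Mar 2 — lands on Tuesday, Mar 2, 2021.
The last day of the notice period: Mar 2, 2021 + 91 days = Jun 1, 2021.
The last day of the appeal period: Jun 1, 2021 + 6 days = Jun 7, 2021.
The date on which the repair-or-replace obligation becomes due: Jun 7, 2021 + 45 days = Jul 22, 2021.

Jul 22, 2021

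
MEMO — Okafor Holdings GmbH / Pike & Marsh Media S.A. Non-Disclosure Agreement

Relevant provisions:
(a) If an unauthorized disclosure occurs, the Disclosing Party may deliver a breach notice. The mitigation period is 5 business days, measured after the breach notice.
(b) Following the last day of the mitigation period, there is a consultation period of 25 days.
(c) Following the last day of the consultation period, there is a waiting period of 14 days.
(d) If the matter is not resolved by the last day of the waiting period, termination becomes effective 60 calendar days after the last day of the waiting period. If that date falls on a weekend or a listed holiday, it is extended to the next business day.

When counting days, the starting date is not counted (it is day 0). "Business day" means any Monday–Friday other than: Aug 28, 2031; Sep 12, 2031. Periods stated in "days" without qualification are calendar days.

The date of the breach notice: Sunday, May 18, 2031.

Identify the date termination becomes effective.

The last day of the mitigation period: 5 business days after Sunday, May 18, 2031, skipping weekends — May 19, May 20, May 21, May 22, May 23 — lands on Friday, May 23, 2031.
The last day of the consultation period: May 23, 2031 + 25 days = Jun 17, 2031.
The last day of the waiting period: Jun 17, 2031 + 14 days = Jul 1, 2031.
Adding 60 calendar days to Jul 1, 2031 gives Aug 30, 2031, which is the date termination becomes effective. That falls on a Saturday, so it rolls to the next business day, Monday, Sep 1, 2031.

Sep 1, 2031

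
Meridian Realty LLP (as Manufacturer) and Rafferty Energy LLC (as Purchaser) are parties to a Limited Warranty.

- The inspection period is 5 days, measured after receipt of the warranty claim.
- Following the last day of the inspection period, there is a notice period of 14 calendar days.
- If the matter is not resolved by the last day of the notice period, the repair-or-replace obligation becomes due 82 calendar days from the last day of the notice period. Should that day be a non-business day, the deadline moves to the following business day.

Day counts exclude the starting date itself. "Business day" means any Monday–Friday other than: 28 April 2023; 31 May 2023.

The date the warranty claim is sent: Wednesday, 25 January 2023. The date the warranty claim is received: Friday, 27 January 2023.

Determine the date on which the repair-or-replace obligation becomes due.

8 May 2023

The last day of the inspection period: 5 calendar days after 27 January 2023 is 1 February 2023.
The last day of the notice period: 1 February 2023 + 14 days = 15 February 2023.
The date on which the repair-or-replace obligation becomes due: 15 February 2023 + 82 days = 8 May 2023. 8 May 2023 is a Monday and is not a listed holiday, so no roll-forward applies.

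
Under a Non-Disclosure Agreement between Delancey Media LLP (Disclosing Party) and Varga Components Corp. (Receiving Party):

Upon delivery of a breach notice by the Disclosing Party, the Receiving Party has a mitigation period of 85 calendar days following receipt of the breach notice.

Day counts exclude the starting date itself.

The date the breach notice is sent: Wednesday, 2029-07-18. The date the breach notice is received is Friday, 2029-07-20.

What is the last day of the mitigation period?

2029-10-13

The last day of the mitigation period: 85 calendar days after 2029-07-20 is 2029-10-13.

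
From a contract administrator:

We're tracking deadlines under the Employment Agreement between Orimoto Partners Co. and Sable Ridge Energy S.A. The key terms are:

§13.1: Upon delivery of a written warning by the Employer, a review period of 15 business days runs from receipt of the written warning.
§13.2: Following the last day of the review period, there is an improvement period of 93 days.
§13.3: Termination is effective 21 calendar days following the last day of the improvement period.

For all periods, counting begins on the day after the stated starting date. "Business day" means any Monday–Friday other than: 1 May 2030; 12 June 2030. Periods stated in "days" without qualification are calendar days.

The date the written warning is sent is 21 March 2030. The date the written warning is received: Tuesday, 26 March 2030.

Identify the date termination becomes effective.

8 August 2030

The last day of the review period: counting 15 business days from Tuesday, 26 March 2030 (Mar 27, Mar 28, Mar 29, Apr 1, …, Apr 12, Apr 15, Apr 16, skipping weekends) reaches Tuesday, 16 April 2030.
Adding 93 calendar days to 16 April 2030 gives 18 July 2030, which is the last day of the improvement period.
The date termination becomes effective: 18 July 2030 + 21 days = 8 August 2030.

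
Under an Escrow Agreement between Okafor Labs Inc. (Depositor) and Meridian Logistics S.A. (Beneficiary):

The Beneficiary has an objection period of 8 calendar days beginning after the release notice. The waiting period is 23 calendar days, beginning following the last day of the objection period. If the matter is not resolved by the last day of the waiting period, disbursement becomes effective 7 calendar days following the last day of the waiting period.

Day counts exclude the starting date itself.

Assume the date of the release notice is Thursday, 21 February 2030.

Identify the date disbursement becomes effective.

31 March 2030

The last day of the objection period: 8 calendar days after 21 February 2030 is 1 March 2030.
The last day of the waiting period: 23 calendar days after 1 March 2030 is 24 March 2030.
Adding 7 calendar days to 24 March 2030 gives 31 March 2030, which is the date disbursement becomes effective.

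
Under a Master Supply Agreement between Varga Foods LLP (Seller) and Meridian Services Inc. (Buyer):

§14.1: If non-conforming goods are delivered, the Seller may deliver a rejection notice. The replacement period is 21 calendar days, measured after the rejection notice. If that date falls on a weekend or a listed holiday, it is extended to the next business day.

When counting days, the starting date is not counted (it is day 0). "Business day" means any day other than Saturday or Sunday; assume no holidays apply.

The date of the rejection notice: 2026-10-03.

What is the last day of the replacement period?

Adding 21 calendar days to 2026-10-03 gives 2026-10-24, which is the last day of the replacement period. That falls on a Saturday, so it rolls to the next business day, Monday, 2026-10-26.

2026-10-26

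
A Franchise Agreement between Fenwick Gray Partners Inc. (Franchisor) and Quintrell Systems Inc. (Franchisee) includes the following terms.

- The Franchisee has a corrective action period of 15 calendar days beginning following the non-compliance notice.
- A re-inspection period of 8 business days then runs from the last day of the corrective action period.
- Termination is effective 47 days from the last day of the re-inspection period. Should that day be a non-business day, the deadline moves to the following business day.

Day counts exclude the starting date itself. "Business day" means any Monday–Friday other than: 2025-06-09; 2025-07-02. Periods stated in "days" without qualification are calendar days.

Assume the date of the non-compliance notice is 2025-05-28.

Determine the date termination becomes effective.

2025-08-11

The last day of the corrective action period: 15 calendar days after 2025-05-28 is 2025-06-12.
The last day of the re-inspection period: 8 business days after Thursday, 2025-06-12, skipping weekends — Jun 13, Jun 16, Jun 17, Jun 18, Jun 19, Jun 20, Jun 23, Jun 24 — lands on Tuesday, 2025-06-24.
The date termination becomes effective: 47 calendar days after 2025-06-24 is 2025-08-10. That falls on a Sunday, so it rolls to the next business day, Monday, 2025-08-11.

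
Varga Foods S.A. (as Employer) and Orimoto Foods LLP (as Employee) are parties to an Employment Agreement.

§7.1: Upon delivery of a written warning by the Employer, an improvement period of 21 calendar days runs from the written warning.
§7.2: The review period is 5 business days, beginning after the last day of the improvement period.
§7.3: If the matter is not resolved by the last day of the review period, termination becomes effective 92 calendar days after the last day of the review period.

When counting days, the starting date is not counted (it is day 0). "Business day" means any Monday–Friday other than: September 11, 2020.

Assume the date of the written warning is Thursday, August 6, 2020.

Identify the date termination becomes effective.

December 4, 2020

The last day of the improvement period: 21 calendar days after August 6, 2020 is August 27, 2020.
The last day of the review period: 5 business days after Thursday, August 27, 2020, skipping weekends — Aug 28, Aug 31, Sep 1, Sep 2, Sep 3 — lands on Thursday, September 3, 2020.
The date termination becomes effective: September 3, 2020 + 92 days = December 4, 2020.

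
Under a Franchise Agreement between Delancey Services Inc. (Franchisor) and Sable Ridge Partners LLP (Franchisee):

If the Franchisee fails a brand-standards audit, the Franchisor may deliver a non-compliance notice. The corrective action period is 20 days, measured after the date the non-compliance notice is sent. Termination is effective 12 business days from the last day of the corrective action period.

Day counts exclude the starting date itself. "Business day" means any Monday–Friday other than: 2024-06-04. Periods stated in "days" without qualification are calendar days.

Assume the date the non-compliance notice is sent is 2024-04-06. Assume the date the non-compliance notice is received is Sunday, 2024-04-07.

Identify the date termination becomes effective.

2024-05-14

The last day of the corrective action period: 20 calendar days after 2024-04-06 is 2024-04-26.
The date termination becomes effective: counting 12 business days from Friday, 2024-04-26 (Apr 29, Apr 30, May 1, May 2, …, May 10, May 13, May 14, skipping weekends) reaches Tuesday, 2024-05-14.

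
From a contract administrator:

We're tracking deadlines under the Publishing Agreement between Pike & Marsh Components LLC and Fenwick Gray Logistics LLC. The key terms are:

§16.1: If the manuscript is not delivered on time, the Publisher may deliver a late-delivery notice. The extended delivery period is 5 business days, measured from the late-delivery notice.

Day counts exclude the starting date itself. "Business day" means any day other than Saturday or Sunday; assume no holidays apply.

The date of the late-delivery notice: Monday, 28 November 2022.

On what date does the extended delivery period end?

5 December 2022

The last day of the extended delivery period: counting 5 business days from Monday, 28 November 2022 (Nov 29, Nov 30, Dec 1, Dec 2, Dec 5, skipping weekends) reaches Monday, 5 December 2022.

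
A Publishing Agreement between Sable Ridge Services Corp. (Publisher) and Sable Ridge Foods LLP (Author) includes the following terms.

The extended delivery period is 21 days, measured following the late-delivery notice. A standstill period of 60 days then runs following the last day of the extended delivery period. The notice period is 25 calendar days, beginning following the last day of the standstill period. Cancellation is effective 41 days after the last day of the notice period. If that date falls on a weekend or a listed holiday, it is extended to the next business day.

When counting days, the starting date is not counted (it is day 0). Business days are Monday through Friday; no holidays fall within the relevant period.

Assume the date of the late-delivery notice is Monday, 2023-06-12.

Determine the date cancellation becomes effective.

The last day of the extended delivery period: 21 calendar days after 2023-06-12 is 2023-07-03.
The last day of the standstill period: 2023-07-03 + 60 days = 2023-09-01.
The last day of the notice period: 25 calendar days after 2023-09-01 is 2023-09-26.
The date cancellation becomes effective: 2023-09-26 + 41 days = 2023-11-06. 2023-11-06 is a Monday, so no roll-forward applies.

2023-11-06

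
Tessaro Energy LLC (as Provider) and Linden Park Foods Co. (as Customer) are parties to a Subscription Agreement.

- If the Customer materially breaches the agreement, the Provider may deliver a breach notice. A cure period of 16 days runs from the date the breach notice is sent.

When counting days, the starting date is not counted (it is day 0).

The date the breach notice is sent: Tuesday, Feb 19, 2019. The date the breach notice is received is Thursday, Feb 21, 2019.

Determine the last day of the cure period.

Adding 16 calendar days to Feb 19, 2019 gives Mar 7, 2019, which is the last day of the cure period.

Mar 7, 2019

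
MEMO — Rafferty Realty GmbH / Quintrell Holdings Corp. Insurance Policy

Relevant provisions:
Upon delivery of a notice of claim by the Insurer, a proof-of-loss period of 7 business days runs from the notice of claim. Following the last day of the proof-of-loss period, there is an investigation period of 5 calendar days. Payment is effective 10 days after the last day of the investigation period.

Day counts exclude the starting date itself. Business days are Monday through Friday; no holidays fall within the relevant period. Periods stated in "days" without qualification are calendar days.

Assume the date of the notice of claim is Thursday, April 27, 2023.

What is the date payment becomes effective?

May 23, 2023

The last day of the proof-of-loss period: counting 7 business days from Thursday, April 27, 2023 (Apr 28, May 1, May 2, May 3, May 4, May 5, May 8, skipping weekends) reaches Monday, May 8, 2023.
The last day of the investigation period: May 8, 2023 + 5 days = May 13, 2023.
The date payment becomes effective: May 13, 2023 + 10 days = May 23, 2023.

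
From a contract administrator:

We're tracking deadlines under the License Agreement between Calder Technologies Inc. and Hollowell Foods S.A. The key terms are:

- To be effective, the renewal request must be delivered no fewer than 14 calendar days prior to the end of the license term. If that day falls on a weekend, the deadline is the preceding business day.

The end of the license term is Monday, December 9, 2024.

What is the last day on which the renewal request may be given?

December 9, 2024 minus 14 days is November 25, 2024. That is a Monday, so no adjustment is needed.

November 25, 2024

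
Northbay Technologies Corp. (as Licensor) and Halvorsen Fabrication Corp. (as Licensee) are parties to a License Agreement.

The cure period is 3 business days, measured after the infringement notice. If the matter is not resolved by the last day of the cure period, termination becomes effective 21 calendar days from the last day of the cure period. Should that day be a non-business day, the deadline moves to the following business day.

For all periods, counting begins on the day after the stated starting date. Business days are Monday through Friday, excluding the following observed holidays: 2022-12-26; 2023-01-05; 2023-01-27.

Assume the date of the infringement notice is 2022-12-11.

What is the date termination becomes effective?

2023-01-04

From Sunday, 2022-12-11, 3 business days (Dec 12, Dec 13, Dec 14, skipping weekends) brings us to Wednesday, 2022-12-14, which is the last day of the cure period.
The date termination becomes effective: 21 calendar days after 2022-12-14 is 2023-01-04. 2023-01-04 is a Wednesday and is not a listed holiday, so no roll-forward applies.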